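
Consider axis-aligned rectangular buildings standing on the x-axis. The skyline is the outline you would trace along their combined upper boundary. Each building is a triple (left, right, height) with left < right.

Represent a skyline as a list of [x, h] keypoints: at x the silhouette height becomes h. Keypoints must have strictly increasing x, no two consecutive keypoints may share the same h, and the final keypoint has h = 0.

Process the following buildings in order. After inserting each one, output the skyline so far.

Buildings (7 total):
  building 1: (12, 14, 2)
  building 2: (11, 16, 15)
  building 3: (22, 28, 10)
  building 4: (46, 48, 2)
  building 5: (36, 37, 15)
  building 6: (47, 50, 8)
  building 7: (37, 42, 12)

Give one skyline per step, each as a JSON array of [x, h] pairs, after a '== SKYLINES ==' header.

== SKYLINES ==
[[12,2],[14,0]]
[[11,15],[16,0]]
[[11,15],[16,0],[22,10],[28,0]]
[[11,15],[16,0],[22,10],[28,0],[46,2],[48,0]]
[[11,15],[16,0],[22,10],[28,0],[36,15],[37,0],[46,2],[48,0]]
[[11,15],[16,0],[22,10],[28,0],[36,15],[37,0],[46,2],[47,8],[50,0]]
[[11,15],[16,0],[22,10],[28,0],[36,15],[37,12],[42,0],[46,2],[47,8],[50,0]]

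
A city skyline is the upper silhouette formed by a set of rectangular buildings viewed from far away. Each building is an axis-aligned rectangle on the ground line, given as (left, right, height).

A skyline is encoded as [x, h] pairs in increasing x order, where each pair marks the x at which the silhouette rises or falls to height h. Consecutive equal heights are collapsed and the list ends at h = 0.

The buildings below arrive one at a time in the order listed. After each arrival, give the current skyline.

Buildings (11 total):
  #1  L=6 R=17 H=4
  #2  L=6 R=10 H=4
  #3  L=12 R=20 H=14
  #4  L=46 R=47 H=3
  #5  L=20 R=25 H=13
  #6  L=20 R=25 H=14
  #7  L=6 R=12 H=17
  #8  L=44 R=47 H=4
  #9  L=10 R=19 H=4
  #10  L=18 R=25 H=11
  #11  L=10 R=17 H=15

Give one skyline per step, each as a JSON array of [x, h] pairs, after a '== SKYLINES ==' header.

== SKYLINES ==
[[6,4],[17,0]]
[[6,4],[17,0]]
[[6,4],[12,14],[20,0]]
[[6,4],[12,14],[20,0],[46,3],[47,0]]
[[6,4],[12,14],[20,13],[25,0],[46,3],[47,0]]
[[6,4],[12,14],[25,0],[46,3],[47,0]]
[[6,17],[12,14],[25,0],[46,3],[47,0]]
[[6,17],[12,14],[25,0],[44,4],[47,0]]
[[6,17],[12,14],[25,0],[44,4],[47,0]]
[[6,17],[12,14],[25,0],[44,4],[47,0]]
[[6,17],[12,15],[17,14],[25,0],[44,4],[47,0]]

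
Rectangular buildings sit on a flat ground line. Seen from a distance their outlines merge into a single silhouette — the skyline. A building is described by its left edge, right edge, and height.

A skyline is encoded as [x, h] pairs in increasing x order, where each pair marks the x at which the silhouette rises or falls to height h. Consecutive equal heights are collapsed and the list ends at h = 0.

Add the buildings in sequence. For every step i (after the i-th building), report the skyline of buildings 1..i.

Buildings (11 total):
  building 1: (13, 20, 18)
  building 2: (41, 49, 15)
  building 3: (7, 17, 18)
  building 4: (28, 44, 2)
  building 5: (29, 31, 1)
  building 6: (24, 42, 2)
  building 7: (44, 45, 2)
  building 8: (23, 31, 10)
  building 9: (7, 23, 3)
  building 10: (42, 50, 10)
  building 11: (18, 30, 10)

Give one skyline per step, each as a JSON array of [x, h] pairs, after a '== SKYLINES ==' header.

== SKYLINES ==
[[13,18],[20,0]]
[[13,18],[20,0],[41,15],[49,0]]
[[7,18],[20,0],[41,15],[49,0]]
[[7,18],[20,0],[28,2],[41,15],[49,0]]
[[7,18],[20,0],[28,2],[41,15],[49,0]]
[[7,18],[20,0],[24,2],[41,15],[49,0]]
[[7,18],[20,0],[24,2],[41,15],[49,0]]
[[7,18],[20,0],[23,10],[31,2],[41,15],[49,0]]
[[7,18],[20,3],[23,10],[31,2],[41,15],[49,0]]
[[7,18],[20,3],[23,10],[31,2],[41,15],[49,10],[50,0]]
[[7,18],[20,10],[31,2],[41,15],[49,10],[50,0]]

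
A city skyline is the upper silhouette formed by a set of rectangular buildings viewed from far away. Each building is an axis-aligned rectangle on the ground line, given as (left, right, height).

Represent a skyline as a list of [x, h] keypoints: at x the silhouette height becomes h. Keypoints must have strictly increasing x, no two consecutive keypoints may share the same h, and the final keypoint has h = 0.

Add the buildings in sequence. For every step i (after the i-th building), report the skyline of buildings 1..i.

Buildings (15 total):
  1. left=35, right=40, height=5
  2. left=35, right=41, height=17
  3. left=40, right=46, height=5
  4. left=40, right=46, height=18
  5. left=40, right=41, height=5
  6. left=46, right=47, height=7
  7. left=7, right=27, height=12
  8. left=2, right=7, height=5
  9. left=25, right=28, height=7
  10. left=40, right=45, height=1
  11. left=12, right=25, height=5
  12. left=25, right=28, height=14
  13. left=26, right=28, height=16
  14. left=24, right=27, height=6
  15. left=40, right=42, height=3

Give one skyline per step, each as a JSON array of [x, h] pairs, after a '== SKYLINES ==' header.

== SKYLINES ==
[[35,5],[40,0]]
[[35,17],[41,0]]
[[35,17],[41,5],[46,0]]
[[35,17],[40,18],[46,0]]
[[35,17],[40,18],[46,0]]
[[35,17],[40,18],[46,7],[47,0]]
[[7,12],[27,0],[35,17],[40,18],[46,7],[47,0]]
[[2,5],[7,12],[27,0],[35,17],[40,18],[46,7],[47,0]]
[[2,5],[7,12],[27,7],[28,0],[35,17],[40,18],[46,7],[47,0]]
[[2,5],[7,12],[27,7],[28,0],[35,17],[40,18],[46,7],[47,0]]
[[2,5],[7,12],[27,7],[28,0],[35,17],[40,18],[46,7],[47,0]]
[[2,5],[7,12],[25,14],[28,0],[35,17],[40,18],[46,7],[47,0]]
[[2,5],[7,12],[25,14],[26,16],[28,0],[35,17],[40,18],[46,7],[47,0]]
[[2,5],[7,12],[25,14],[26,16],[28,0],[35,17],[40,18],[46,7],[47,0]]
[[2,5],[7,12],[25,14],[26,16],[28,0],[35,17],[40,18],[46,7],[47,0]]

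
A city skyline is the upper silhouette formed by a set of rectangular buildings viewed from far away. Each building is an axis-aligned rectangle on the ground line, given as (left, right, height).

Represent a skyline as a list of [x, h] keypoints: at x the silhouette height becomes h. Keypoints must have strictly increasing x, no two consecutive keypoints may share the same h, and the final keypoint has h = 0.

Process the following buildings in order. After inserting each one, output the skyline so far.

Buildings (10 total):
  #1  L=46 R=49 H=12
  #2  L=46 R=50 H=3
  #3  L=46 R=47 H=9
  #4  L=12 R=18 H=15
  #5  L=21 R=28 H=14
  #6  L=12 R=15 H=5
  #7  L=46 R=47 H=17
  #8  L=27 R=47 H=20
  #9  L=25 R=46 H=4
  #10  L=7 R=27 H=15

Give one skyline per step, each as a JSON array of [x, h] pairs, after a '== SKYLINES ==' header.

== SKYLINES ==
[[46,12],[49,0]]
[[46,12],[49,3],[50,0]]
[[46,12],[49,3],[50,0]]
[[12,15],[18,0],[46,12],[49,3],[50,0]]
[[12,15],[18,0],[21,14],[28,0],[46,12],[49,3],[50,0]]
[[12,15],[18,0],[21,14],[28,0],[46,12],[49,3],[50,0]]
[[12,15],[18,0],[21,14],[28,0],[46,17],[47,12],[49,3],[50,0]]
[[12,15],[18,0],[21,14],[27,20],[47,12],[49,3],[50,0]]
[[12,15],[18,0],[21,14],[27,20],[47,12],[49,3],[50,0]]
[[7,15],[27,20],[47,12],[49,3],[50,0]]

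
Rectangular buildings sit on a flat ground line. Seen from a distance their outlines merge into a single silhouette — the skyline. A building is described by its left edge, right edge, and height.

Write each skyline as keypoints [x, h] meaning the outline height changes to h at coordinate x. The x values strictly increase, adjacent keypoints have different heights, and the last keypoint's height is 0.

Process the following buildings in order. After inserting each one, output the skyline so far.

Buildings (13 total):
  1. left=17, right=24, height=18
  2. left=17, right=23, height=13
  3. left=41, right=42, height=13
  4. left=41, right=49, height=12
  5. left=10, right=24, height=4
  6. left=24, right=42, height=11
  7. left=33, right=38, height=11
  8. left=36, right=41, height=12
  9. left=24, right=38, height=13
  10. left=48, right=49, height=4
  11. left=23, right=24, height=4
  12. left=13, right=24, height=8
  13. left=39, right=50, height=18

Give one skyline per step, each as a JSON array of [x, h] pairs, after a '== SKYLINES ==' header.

== SKYLINES ==
[[17,18],[24,0]]
[[17,18],[24,0]]
[[17,18],[24,0],[41,13],[42,0]]
[[17,18],[24,0],[41,13],[42,12],[49,0]]
[[10,4],[17,18],[24,0],[41,13],[42,12],[49,0]]
[[10,4],[17,18],[24,11],[41,13],[42,12],[49,0]]
[[10,4],[17,18],[24,11],[41,13],[42,12],[49,0]]
[[10,4],[17,18],[24,11],[36,12],[41,13],[42,12],[49,0]]
[[10,4],[17,18],[24,13],[38,12],[41,13],[42,12],[49,0]]
[[10,4],[17,18],[24,13],[38,12],[41,13],[42,12],[49,0]]
[[10,4],[17,18],[24,13],[38,12],[41,13],[42,12],[49,0]]
[[10,4],[13,8],[17,18],[24,13],[38,12],[41,13],[42,12],[49,0]]
[[10,4],[13,8],[17,18],[24,13],[38,12],[39,18],[50,0]]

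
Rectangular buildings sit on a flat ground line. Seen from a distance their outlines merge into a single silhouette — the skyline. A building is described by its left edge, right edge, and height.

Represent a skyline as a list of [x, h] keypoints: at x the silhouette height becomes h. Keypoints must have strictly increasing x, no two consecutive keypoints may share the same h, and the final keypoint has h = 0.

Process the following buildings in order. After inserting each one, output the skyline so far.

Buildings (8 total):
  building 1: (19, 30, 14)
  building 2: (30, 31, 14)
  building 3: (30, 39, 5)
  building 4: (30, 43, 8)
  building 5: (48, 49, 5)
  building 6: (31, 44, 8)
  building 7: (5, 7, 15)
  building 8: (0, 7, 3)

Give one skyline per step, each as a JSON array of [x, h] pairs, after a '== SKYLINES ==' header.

== SKYLINES ==
[[19,14],[30,0]]
[[19,14],[31,0]]
[[19,14],[31,5],[39,0]]
[[19,14],[31,8],[43,0]]
[[19,14],[31,8],[43,0],[48,5],[49,0]]
[[19,14],[31,8],[44,0],[48,5],[49,0]]
[[5,15],[7,0],[19,14],[31,8],[44,0],[48,5],[49,0]]
[[0,3],[5,15],[7,0],[19,14],[31,8],[44,0],[48,5],[49,0]]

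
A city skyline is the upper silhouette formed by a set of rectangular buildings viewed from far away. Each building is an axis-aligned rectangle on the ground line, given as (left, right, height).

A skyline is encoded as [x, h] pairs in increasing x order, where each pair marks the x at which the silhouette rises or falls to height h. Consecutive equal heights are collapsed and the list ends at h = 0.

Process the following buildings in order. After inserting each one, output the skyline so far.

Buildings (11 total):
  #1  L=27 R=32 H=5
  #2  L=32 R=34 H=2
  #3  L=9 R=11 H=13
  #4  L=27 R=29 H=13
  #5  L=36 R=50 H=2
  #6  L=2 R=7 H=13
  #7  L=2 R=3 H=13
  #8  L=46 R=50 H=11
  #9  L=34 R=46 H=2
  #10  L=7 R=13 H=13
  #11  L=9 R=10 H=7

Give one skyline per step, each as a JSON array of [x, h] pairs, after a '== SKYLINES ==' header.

== SKYLINES ==
[[27,5],[32,0]]
[[27,5],[32,2],[34,0]]
[[9,13],[11,0],[27,5],[32,2],[34,0]]
[[9,13],[11,0],[27,13],[29,5],[32,2],[34,0]]
[[9,13],[11,0],[27,13],[29,5],[32,2],[34,0],[36,2],[50,0]]
[[2,13],[7,0],[9,13],[11,0],[27,13],[29,5],[32,2],[34,0],[36,2],[50,0]]
[[2,13],[7,0],[9,13],[11,0],[27,13],[29,5],[32,2],[34,0],[36,2],[50,0]]
[[2,13],[7,0],[9,13],[11,0],[27,13],[29,5],[32,2],[34,0],[36,2],[46,11],[50,0]]
[[2,13],[7,0],[9,13],[11,0],[27,13],[29,5],[32,2],[46,11],[50,0]]
[[2,13],[13,0],[27,13],[29,5],[32,2],[46,11],[50,0]]
[[2,13],[13,0],[27,13],[29,5],[32,2],[46,11],[50,0]]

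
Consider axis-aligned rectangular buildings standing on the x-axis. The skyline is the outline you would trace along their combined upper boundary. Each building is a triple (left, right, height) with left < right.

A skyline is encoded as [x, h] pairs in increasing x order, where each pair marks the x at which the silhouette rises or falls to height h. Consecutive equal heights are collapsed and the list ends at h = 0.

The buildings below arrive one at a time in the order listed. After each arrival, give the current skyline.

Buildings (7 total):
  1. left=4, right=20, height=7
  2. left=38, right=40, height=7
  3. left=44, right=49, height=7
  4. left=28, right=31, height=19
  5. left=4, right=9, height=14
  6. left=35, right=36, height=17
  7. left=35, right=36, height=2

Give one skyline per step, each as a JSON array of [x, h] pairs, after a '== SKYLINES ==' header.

== SKYLINES ==
[[4,7],[20,0]]
[[4,7],[20,0],[38,7],[40,0]]
[[4,7],[20,0],[38,7],[40,0],[44,7],[49,0]]
[[4,7],[20,0],[28,19],[31,0],[38,7],[40,0],[44,7],[49,0]]
[[4,14],[9,7],[20,0],[28,19],[31,0],[38,7],[40,0],[44,7],[49,0]]
[[4,14],[9,7],[20,0],[28,19],[31,0],[35,17],[36,0],[38,7],[40,0],[44,7],[49,0]]
[[4,14],[9,7],[20,0],[28,19],[31,0],[35,17],[36,0],[38,7],[40,0],[44,7],[49,0]]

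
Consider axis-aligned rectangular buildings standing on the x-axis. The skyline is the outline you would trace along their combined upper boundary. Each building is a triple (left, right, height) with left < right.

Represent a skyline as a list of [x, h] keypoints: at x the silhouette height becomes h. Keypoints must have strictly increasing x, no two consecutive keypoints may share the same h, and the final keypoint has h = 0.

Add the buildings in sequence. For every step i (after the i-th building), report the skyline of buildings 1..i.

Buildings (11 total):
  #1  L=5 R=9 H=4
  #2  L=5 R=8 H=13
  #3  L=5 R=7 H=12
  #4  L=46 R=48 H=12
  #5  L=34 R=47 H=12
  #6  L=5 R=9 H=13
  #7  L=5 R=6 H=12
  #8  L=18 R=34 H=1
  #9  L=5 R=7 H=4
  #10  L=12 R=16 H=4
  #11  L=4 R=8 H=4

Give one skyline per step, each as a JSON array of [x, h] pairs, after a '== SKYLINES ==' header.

== SKYLINES ==
[[5,4],[9,0]]
[[5,13],[8,4],[9,0]]
[[5,13],[8,4],[9,0]]
[[5,13],[8,4],[9,0],[46,12],[48,0]]
[[5,13],[8,4],[9,0],[34,12],[48,0]]
[[5,13],[9,0],[34,12],[48,0]]
[[5,13],[9,0],[34,12],[48,0]]
[[5,13],[9,0],[18,1],[34,12],[48,0]]
[[5,13],[9,0],[18,1],[34,12],[48,0]]
[[5,13],[9,0],[12,4],[16,0],[18,1],[34,12],[48,0]]
[[4,4],[5,13],[9,0],[12,4],[16,0],[18,1],[34,12],[48,0]]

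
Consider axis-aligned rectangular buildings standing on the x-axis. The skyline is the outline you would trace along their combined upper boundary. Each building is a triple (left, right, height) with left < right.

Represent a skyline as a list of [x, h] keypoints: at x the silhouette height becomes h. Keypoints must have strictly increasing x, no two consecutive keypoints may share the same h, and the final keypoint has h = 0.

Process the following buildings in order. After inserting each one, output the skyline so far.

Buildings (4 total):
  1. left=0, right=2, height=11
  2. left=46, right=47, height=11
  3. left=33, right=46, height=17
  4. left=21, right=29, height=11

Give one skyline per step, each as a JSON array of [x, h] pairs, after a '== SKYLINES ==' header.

== SKYLINES ==
[[0,11],[2,0]]
[[0,11],[2,0],[46,11],[47,0]]
[[0,11],[2,0],[33,17],[46,11],[47,0]]
[[0,11],[2,0],[21,11],[29,0],[33,17],[46,11],[47,0]]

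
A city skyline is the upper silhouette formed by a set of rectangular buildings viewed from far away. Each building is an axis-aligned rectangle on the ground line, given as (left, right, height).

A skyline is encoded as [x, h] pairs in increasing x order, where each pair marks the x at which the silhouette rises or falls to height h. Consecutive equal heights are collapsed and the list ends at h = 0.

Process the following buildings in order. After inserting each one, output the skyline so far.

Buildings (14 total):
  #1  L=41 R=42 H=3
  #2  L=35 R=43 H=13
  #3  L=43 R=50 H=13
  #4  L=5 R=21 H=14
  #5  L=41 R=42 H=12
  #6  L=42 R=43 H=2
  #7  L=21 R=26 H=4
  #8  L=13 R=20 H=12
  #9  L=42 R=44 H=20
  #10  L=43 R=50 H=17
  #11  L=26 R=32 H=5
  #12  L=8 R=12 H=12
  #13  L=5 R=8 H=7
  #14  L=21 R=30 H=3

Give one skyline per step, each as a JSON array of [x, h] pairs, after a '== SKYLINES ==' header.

== SKYLINES ==
[[41,3],[42,0]]
[[35,13],[43,0]]
[[35,13],[50,0]]
[[5,14],[21,0],[35,13],[50,0]]
[[5,14],[21,0],[35,13],[50,0]]
[[5,14],[21,0],[35,13],[50,0]]
[[5,14],[21,4],[26,0],[35,13],[50,0]]
[[5,14],[21,4],[26,0],[35,13],[50,0]]
[[5,14],[21,4],[26,0],[35,13],[42,20],[44,13],[50,0]]
[[5,14],[21,4],[26,0],[35,13],[42,20],[44,17],[50,0]]
[[5,14],[21,4],[26,5],[32,0],[35,13],[42,20],[44,17],[50,0]]
[[5,14],[21,4],[26,5],[32,0],[35,13],[42,20],[44,17],[50,0]]
[[5,14],[21,4],[26,5],[32,0],[35,13],[42,20],[44,17],[50,0]]
[[5,14],[21,4],[26,5],[32,0],[35,13],[42,20],[44,17],[50,0]]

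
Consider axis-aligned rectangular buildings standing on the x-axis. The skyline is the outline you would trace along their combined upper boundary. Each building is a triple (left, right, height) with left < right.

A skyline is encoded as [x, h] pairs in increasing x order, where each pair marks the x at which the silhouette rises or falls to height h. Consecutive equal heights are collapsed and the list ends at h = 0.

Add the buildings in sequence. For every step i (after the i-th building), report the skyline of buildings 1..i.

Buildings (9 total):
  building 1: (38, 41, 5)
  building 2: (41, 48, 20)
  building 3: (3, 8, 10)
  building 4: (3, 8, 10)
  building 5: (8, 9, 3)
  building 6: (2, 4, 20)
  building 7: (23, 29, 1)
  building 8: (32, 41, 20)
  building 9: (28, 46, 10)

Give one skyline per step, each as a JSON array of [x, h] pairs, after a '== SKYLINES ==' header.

== SKYLINES ==
[[38,5],[41,0]]
[[38,5],[41,20],[48,0]]
[[3,10],[8,0],[38,5],[41,20],[48,0]]
[[3,10],[8,0],[38,5],[41,20],[48,0]]
[[3,10],[8,3],[9,0],[38,5],[41,20],[48,0]]
[[2,20],[4,10],[8,3],[9,0],[38,5],[41,20],[48,0]]
[[2,20],[4,10],[8,3],[9,0],[23,1],[29,0],[38,5],[41,20],[48,0]]
[[2,20],[4,10],[8,3],[9,0],[23,1],[29,0],[32,20],[48,0]]
[[2,20],[4,10],[8,3],[9,0],[23,1],[28,10],[32,20],[48,0]]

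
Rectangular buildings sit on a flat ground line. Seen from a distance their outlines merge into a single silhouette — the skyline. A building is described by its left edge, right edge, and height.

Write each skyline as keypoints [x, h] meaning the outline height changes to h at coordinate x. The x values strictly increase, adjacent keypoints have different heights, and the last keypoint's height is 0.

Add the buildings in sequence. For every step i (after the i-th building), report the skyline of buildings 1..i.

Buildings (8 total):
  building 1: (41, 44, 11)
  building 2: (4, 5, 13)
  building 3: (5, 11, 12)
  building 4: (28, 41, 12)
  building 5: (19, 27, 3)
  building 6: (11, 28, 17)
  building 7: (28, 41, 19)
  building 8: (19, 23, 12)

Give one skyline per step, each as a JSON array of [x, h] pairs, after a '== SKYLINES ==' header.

== SKYLINES ==
[[41,11],[44,0]]
[[4,13],[5,0],[41,11],[44,0]]
[[4,13],[5,12],[11,0],[41,11],[44,0]]
[[4,13],[5,12],[11,0],[28,12],[41,11],[44,0]]
[[4,13],[5,12],[11,0],[19,3],[27,0],[28,12],[41,11],[44,0]]
[[4,13],[5,12],[11,17],[28,12],[41,11],[44,0]]
[[4,13],[5,12],[11,17],[28,19],[41,11],[44,0]]
[[4,13],[5,12],[11,17],[28,19],[41,11],[44,0]]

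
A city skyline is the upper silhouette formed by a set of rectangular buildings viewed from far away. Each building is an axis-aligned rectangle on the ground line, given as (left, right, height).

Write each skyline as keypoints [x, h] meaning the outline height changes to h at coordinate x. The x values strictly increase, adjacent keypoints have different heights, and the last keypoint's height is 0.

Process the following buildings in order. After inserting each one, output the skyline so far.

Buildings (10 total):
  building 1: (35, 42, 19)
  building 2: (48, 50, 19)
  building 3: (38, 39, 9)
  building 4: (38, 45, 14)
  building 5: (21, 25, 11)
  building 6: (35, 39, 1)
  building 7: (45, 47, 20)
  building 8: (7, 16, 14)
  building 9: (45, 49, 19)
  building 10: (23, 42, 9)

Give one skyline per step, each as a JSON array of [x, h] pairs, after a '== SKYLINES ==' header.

== SKYLINES ==
[[35,19],[42,0]]
[[35,19],[42,0],[48,19],[50,0]]
[[35,19],[42,0],[48,19],[50,0]]
[[35,19],[42,14],[45,0],[48,19],[50,0]]
[[21,11],[25,0],[35,19],[42,14],[45,0],[48,19],[50,0]]
[[21,11],[25,0],[35,19],[42,14],[45,0],[48,19],[50,0]]
[[21,11],[25,0],[35,19],[42,14],[45,20],[47,0],[48,19],[50,0]]
[[7,14],[16,0],[21,11],[25,0],[35,19],[42,14],[45,20],[47,0],[48,19],[50,0]]
[[7,14],[16,0],[21,11],[25,0],[35,19],[42,14],[45,20],[47,19],[50,0]]
[[7,14],[16,0],[21,11],[25,9],[35,19],[42,14],[45,20],[47,19],[50,0]]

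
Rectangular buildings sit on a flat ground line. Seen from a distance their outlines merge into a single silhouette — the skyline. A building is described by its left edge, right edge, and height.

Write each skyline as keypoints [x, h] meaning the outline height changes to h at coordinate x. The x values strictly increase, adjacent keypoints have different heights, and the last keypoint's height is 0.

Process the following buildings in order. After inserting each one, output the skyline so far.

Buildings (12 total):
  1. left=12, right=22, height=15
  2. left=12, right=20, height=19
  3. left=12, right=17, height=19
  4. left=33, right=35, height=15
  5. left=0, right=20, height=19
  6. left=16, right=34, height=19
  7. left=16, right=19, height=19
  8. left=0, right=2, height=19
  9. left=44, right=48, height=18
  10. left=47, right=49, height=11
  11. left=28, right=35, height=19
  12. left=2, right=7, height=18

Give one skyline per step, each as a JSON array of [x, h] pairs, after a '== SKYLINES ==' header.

== SKYLINES ==
[[12,15],[22,0]]
[[12,19],[20,15],[22,0]]
[[12,19],[20,15],[22,0]]
[[12,19],[20,15],[22,0],[33,15],[35,0]]
[[0,19],[20,15],[22,0],[33,15],[35,0]]
[[0,19],[34,15],[35,0]]
[[0,19],[34,15],[35,0]]
[[0,19],[34,15],[35,0]]
[[0,19],[34,15],[35,0],[44,18],[48,0]]
[[0,19],[34,15],[35,0],[44,18],[48,11],[49,0]]
[[0,19],[35,0],[44,18],[48,11],[49,0]]
[[0,19],[35,0],[44,18],[48,11],[49,0]]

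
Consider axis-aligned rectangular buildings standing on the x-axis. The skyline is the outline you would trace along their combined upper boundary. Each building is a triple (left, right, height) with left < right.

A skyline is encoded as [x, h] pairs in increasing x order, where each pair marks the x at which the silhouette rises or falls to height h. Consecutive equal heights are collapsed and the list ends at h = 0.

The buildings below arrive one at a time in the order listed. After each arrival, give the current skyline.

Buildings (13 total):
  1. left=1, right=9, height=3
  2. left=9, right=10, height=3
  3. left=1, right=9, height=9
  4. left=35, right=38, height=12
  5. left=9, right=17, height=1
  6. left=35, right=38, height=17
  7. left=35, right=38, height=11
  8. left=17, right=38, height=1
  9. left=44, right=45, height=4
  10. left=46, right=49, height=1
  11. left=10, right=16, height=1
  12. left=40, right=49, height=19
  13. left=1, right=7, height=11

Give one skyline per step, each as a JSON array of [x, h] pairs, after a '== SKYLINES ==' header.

== SKYLINES ==
[[1,3],[9,0]]
[[1,3],[10,0]]
[[1,9],[9,3],[10,0]]
[[1,9],[9,3],[10,0],[35,12],[38,0]]
[[1,9],[9,3],[10,1],[17,0],[35,12],[38,0]]
[[1,9],[9,3],[10,1],[17,0],[35,17],[38,0]]
[[1,9],[9,3],[10,1],[17,0],[35,17],[38,0]]
[[1,9],[9,3],[10,1],[35,17],[38,0]]
[[1,9],[9,3],[10,1],[35,17],[38,0],[44,4],[45,0]]
[[1,9],[9,3],[10,1],[35,17],[38,0],[44,4],[45,0],[46,1],[49,0]]
[[1,9],[9,3],[10,1],[35,17],[38,0],[44,4],[45,0],[46,1],[49,0]]
[[1,9],[9,3],[10,1],[35,17],[38,0],[40,19],[49,0]]
[[1,11],[7,9],[9,3],[10,1],[35,17],[38,0],[40,19],[49,0]]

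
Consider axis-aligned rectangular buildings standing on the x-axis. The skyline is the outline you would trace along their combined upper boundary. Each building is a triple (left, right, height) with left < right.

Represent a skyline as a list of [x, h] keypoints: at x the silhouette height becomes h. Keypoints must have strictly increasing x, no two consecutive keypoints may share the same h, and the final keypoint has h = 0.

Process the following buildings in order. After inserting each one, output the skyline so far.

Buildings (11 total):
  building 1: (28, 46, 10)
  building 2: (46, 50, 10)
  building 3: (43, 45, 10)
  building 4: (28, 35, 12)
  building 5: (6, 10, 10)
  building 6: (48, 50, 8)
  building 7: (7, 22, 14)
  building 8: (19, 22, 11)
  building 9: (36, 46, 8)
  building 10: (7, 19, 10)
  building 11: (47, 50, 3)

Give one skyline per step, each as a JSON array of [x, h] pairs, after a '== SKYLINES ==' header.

== SKYLINES ==
[[28,10],[46,0]]
[[28,10],[50,0]]
[[28,10],[50,0]]
[[28,12],[35,10],[50,0]]
[[6,10],[10,0],[28,12],[35,10],[50,0]]
[[6,10],[10,0],[28,12],[35,10],[50,0]]
[[6,10],[7,14],[22,0],[28,12],[35,10],[50,0]]
[[6,10],[7,14],[22,0],[28,12],[35,10],[50,0]]
[[6,10],[7,14],[22,0],[28,12],[35,10],[50,0]]
[[6,10],[7,14],[22,0],[28,12],[35,10],[50,0]]
[[6,10],[7,14],[22,0],[28,12],[35,10],[50,0]]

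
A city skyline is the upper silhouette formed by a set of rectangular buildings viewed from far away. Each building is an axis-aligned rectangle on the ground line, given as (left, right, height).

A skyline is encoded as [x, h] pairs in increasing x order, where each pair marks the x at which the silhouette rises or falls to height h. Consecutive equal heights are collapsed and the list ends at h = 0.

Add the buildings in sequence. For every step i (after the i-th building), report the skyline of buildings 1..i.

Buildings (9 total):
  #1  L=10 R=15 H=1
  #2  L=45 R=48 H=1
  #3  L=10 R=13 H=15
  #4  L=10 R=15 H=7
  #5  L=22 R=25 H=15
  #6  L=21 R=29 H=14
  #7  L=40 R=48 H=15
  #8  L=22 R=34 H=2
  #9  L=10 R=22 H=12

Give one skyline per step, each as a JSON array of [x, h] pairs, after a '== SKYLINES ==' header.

== SKYLINES ==
[[10,1],[15,0]]
[[10,1],[15,0],[45,1],[48,0]]
[[10,15],[13,1],[15,0],[45,1],[48,0]]
[[10,15],[13,7],[15,0],[45,1],[48,0]]
[[10,15],[13,7],[15,0],[22,15],[25,0],[45,1],[48,0]]
[[10,15],[13,7],[15,0],[21,14],[22,15],[25,14],[29,0],[45,1],[48,0]]
[[10,15],[13,7],[15,0],[21,14],[22,15],[25,14],[29,0],[40,15],[48,0]]
[[10,15],[13,7],[15,0],[21,14],[22,15],[25,14],[29,2],[34,0],[40,15],[48,0]]
[[10,15],[13,12],[21,14],[22,15],[25,14],[29,2],[34,0],[40,15],[48,0]]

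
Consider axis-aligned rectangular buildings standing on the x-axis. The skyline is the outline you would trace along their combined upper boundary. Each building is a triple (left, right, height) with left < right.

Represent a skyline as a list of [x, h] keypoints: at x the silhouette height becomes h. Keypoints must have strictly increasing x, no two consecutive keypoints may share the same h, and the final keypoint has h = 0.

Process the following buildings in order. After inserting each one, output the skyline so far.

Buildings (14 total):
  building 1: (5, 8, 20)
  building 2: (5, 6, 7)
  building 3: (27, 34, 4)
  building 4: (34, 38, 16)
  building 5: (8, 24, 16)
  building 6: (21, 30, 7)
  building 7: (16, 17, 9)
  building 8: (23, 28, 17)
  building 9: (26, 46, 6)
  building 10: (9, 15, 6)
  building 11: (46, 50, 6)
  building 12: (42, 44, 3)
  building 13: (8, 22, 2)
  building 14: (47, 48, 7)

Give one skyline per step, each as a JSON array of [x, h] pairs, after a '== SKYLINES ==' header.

== SKYLINES ==
[[5,20],[8,0]]
[[5,20],[8,0]]
[[5,20],[8,0],[27,4],[34,0]]
[[5,20],[8,0],[27,4],[34,16],[38,0]]
[[5,20],[8,16],[24,0],[27,4],[34,16],[38,0]]
[[5,20],[8,16],[24,7],[30,4],[34,16],[38,0]]
[[5,20],[8,16],[24,7],[30,4],[34,16],[38,0]]
[[5,20],[8,16],[23,17],[28,7],[30,4],[34,16],[38,0]]
[[5,20],[8,16],[23,17],[28,7],[30,6],[34,16],[38,6],[46,0]]
[[5,20],[8,16],[23,17],[28,7],[30,6],[34,16],[38,6],[46,0]]
[[5,20],[8,16],[23,17],[28,7],[30,6],[34,16],[38,6],[50,0]]
[[5,20],[8,16],[23,17],[28,7],[30,6],[34,16],[38,6],[50,0]]
[[5,20],[8,16],[23,17],[28,7],[30,6],[34,16],[38,6],[50,0]]
[[5,20],[8,16],[23,17],[28,7],[30,6],[34,16],[38,6],[47,7],[48,6],[50,0]]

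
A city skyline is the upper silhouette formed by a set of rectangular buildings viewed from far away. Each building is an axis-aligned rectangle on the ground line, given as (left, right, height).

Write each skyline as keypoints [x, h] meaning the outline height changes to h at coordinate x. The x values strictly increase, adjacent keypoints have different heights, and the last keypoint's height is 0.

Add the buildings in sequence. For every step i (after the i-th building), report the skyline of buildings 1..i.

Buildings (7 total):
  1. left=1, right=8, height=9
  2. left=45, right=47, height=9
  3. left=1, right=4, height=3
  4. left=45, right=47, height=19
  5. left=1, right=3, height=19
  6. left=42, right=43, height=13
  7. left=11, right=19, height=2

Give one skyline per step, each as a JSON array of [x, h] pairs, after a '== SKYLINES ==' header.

== SKYLINES ==
[[1,9],[8,0]]
[[1,9],[8,0],[45,9],[47,0]]
[[1,9],[8,0],[45,9],[47,0]]
[[1,9],[8,0],[45,19],[47,0]]
[[1,19],[3,9],[8,0],[45,19],[47,0]]
[[1,19],[3,9],[8,0],[42,13],[43,0],[45,19],[47,0]]
[[1,19],[3,9],[8,0],[11,2],[19,0],[42,13],[43,0],[45,19],[47,0]]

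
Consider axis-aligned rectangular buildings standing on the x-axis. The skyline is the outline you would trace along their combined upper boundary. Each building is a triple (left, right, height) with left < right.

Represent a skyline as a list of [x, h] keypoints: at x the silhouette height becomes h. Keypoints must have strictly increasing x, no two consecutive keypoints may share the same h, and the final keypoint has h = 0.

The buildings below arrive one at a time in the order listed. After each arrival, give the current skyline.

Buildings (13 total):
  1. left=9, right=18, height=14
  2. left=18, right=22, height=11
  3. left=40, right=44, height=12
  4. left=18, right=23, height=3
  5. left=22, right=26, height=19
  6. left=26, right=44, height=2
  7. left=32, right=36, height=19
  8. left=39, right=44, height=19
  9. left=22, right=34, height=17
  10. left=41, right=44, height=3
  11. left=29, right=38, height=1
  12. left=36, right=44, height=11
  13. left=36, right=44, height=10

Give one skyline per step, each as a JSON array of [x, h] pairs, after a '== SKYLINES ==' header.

== SKYLINES ==
[[9,14],[18,0]]
[[9,14],[18,11],[22,0]]
[[9,14],[18,11],[22,0],[40,12],[44,0]]
[[9,14],[18,11],[22,3],[23,0],[40,12],[44,0]]
[[9,14],[18,11],[22,19],[26,0],[40,12],[44,0]]
[[9,14],[18,11],[22,19],[26,2],[40,12],[44,0]]
[[9,14],[18,11],[22,19],[26,2],[32,19],[36,2],[40,12],[44,0]]
[[9,14],[18,11],[22,19],[26,2],[32,19],[36,2],[39,19],[44,0]]
[[9,14],[18,11],[22,19],[26,17],[32,19],[36,2],[39,19],[44,0]]
[[9,14],[18,11],[22,19],[26,17],[32,19],[36,2],[39,19],[44,0]]
[[9,14],[18,11],[22,19],[26,17],[32,19],[36,2],[39,19],[44,0]]
[[9,14],[18,11],[22,19],[26,17],[32,19],[36,11],[39,19],[44,0]]
[[9,14],[18,11],[22,19],[26,17],[32,19],[36,11],[39,19],[44,0]]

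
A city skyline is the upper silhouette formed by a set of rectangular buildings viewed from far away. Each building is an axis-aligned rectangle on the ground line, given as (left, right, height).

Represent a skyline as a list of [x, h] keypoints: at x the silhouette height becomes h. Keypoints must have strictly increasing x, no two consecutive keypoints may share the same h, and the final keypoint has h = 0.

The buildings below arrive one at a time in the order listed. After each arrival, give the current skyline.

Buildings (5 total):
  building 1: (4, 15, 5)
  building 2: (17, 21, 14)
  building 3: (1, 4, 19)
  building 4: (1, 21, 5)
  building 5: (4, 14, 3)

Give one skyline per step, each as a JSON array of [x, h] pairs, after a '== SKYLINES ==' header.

== SKYLINES ==
[[4,5],[15,0]]
[[4,5],[15,0],[17,14],[21,0]]
[[1,19],[4,5],[15,0],[17,14],[21,0]]
[[1,19],[4,5],[17,14],[21,0]]
[[1,19],[4,5],[17,14],[21,0]]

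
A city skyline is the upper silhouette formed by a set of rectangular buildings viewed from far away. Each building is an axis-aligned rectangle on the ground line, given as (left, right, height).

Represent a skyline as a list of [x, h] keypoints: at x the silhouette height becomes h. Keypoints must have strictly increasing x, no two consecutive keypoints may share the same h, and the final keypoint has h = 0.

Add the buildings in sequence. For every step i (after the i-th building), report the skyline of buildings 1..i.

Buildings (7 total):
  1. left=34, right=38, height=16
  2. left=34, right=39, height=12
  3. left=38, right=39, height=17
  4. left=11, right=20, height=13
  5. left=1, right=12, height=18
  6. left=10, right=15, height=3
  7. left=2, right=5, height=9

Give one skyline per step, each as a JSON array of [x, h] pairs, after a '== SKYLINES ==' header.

== SKYLINES ==
[[34,16],[38,0]]
[[34,16],[38,12],[39,0]]
[[34,16],[38,17],[39,0]]
[[11,13],[20,0],[34,16],[38,17],[39,0]]
[[1,18],[12,13],[20,0],[34,16],[38,17],[39,0]]
[[1,18],[12,13],[20,0],[34,16],[38,17],[39,0]]
[[1,18],[12,13],[20,0],[34,16],[38,17],[39,0]]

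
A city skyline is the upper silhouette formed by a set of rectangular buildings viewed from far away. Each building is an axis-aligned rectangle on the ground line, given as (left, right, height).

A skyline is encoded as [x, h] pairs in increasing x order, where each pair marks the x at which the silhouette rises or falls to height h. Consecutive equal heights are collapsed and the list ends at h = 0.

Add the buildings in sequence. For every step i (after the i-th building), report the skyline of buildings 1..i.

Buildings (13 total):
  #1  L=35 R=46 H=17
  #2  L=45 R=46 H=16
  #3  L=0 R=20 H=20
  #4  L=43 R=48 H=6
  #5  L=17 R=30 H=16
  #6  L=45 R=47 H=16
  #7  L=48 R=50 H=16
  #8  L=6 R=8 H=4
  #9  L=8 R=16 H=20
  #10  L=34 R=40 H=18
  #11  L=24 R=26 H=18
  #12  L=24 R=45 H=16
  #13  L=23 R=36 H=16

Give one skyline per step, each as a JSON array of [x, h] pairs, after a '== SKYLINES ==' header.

== SKYLINES ==
[[35,17],[46,0]]
[[35,17],[46,0]]
[[0,20],[20,0],[35,17],[46,0]]
[[0,20],[20,0],[35,17],[46,6],[48,0]]
[[0,20],[20,16],[30,0],[35,17],[46,6],[48,0]]
[[0,20],[20,16],[30,0],[35,17],[46,16],[47,6],[48,0]]
[[0,20],[20,16],[30,0],[35,17],[46,16],[47,6],[48,16],[50,0]]
[[0,20],[20,16],[30,0],[35,17],[46,16],[47,6],[48,16],[50,0]]
[[0,20],[20,16],[30,0],[35,17],[46,16],[47,6],[48,16],[50,0]]
[[0,20],[20,16],[30,0],[34,18],[40,17],[46,16],[47,6],[48,16],[50,0]]
[[0,20],[20,16],[24,18],[26,16],[30,0],[34,18],[40,17],[46,16],[47,6],[48,16],[50,0]]
[[0,20],[20,16],[24,18],[26,16],[34,18],[40,17],[46,16],[47,6],[48,16],[50,0]]
[[0,20],[20,16],[24,18],[26,16],[34,18],[40,17],[46,16],[47,6],[48,16],[50,0]]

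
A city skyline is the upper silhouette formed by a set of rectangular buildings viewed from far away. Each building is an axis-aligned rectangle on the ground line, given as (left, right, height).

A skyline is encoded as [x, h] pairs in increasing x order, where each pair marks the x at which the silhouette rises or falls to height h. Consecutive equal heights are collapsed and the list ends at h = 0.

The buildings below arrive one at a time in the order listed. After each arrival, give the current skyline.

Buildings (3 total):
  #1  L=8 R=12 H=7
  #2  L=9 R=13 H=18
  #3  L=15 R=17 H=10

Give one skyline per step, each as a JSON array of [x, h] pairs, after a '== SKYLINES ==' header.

== SKYLINES ==
[[8,7],[12,0]]
[[8,7],[9,18],[13,0]]
[[8,7],[9,18],[13,0],[15,10],[17,0]]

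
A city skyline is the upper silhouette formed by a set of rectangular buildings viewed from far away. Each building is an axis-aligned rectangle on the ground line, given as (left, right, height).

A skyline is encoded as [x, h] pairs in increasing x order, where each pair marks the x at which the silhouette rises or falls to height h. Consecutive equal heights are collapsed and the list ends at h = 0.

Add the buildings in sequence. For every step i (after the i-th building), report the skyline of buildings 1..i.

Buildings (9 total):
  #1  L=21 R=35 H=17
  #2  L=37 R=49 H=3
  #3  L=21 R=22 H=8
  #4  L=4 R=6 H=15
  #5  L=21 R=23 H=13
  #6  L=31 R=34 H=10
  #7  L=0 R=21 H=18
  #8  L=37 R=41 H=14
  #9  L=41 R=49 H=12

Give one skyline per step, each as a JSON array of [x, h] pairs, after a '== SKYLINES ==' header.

== SKYLINES ==
[[21,17],[35,0]]
[[21,17],[35,0],[37,3],[49,0]]
[[21,17],[35,0],[37,3],[49,0]]
[[4,15],[6,0],[21,17],[35,0],[37,3],[49,0]]
[[4,15],[6,0],[21,17],[35,0],[37,3],[49,0]]
[[4,15],[6,0],[21,17],[35,0],[37,3],[49,0]]
[[0,18],[21,17],[35,0],[37,3],[49,0]]
[[0,18],[21,17],[35,0],[37,14],[41,3],[49,0]]
[[0,18],[21,17],[35,0],[37,14],[41,12],[49,0]]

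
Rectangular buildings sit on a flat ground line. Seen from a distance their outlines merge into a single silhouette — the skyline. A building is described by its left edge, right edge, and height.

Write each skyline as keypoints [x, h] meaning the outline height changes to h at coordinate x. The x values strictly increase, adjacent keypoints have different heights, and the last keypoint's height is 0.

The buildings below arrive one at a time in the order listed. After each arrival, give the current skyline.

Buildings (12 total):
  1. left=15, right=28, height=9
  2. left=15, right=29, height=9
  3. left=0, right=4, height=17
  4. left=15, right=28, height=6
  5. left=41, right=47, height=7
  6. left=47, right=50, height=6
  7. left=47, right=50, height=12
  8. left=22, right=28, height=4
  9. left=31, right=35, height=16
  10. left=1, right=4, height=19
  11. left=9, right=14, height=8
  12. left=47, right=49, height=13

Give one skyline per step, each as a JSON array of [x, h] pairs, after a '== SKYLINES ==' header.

== SKYLINES ==
[[15,9],[28,0]]
[[15,9],[29,0]]
[[0,17],[4,0],[15,9],[29,0]]
[[0,17],[4,0],[15,9],[29,0]]
[[0,17],[4,0],[15,9],[29,0],[41,7],[47,0]]
[[0,17],[4,0],[15,9],[29,0],[41,7],[47,6],[50,0]]
[[0,17],[4,0],[15,9],[29,0],[41,7],[47,12],[50,0]]
[[0,17],[4,0],[15,9],[29,0],[41,7],[47,12],[50,0]]
[[0,17],[4,0],[15,9],[29,0],[31,16],[35,0],[41,7],[47,12],[50,0]]
[[0,17],[1,19],[4,0],[15,9],[29,0],[31,16],[35,0],[41,7],[47,12],[50,0]]
[[0,17],[1,19],[4,0],[9,8],[14,0],[15,9],[29,0],[31,16],[35,0],[41,7],[47,12],[50,0]]
[[0,17],[1,19],[4,0],[9,8],[14,0],[15,9],[29,0],[31,16],[35,0],[41,7],[47,13],[49,12],[50,0]]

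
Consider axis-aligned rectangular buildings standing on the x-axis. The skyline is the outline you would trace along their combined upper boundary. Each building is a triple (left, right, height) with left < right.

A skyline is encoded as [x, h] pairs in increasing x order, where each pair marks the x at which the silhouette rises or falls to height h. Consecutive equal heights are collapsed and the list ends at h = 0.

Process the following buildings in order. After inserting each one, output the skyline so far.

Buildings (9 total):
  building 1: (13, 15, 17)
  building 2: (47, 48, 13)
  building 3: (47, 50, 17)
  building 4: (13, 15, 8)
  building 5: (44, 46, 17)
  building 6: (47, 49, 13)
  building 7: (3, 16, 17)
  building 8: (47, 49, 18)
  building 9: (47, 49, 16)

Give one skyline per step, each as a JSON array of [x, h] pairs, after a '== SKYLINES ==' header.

== SKYLINES ==
[[13,17],[15,0]]
[[13,17],[15,0],[47,13],[48,0]]
[[13,17],[15,0],[47,17],[50,0]]
[[13,17],[15,0],[47,17],[50,0]]
[[13,17],[15,0],[44,17],[46,0],[47,17],[50,0]]
[[13,17],[15,0],[44,17],[46,0],[47,17],[50,0]]
[[3,17],[16,0],[44,17],[46,0],[47,17],[50,0]]
[[3,17],[16,0],[44,17],[46,0],[47,18],[49,17],[50,0]]
[[3,17],[16,0],[44,17],[46,0],[47,18],[49,17],[50,0]]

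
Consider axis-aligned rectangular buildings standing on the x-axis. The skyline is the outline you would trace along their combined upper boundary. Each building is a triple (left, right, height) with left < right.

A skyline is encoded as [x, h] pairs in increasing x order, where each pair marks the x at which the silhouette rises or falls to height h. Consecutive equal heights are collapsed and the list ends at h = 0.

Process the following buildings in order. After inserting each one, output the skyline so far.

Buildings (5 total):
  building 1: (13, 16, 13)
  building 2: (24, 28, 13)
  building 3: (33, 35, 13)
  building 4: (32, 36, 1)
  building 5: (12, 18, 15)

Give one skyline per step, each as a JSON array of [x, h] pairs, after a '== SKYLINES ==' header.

== SKYLINES ==
[[13,13],[16,0]]
[[13,13],[16,0],[24,13],[28,0]]
[[13,13],[16,0],[24,13],[28,0],[33,13],[35,0]]
[[13,13],[16,0],[24,13],[28,0],[32,1],[33,13],[35,1],[36,0]]
[[12,15],[18,0],[24,13],[28,0],[32,1],[33,13],[35,1],[36,0]]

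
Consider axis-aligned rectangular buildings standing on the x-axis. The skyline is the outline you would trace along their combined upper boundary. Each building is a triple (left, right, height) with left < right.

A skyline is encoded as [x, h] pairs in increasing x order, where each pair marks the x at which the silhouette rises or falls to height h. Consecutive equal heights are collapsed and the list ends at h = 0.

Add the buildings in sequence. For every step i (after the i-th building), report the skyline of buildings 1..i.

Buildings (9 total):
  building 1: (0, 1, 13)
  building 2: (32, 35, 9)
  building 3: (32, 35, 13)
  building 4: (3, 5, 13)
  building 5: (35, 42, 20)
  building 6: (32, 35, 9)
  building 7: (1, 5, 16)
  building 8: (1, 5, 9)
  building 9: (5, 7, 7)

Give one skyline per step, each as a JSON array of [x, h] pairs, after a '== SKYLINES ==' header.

== SKYLINES ==
[[0,13],[1,0]]
[[0,13],[1,0],[32,9],[35,0]]
[[0,13],[1,0],[32,13],[35,0]]
[[0,13],[1,0],[3,13],[5,0],[32,13],[35,0]]
[[0,13],[1,0],[3,13],[5,0],[32,13],[35,20],[42,0]]
[[0,13],[1,0],[3,13],[5,0],[32,13],[35,20],[42,0]]
[[0,13],[1,16],[5,0],[32,13],[35,20],[42,0]]
[[0,13],[1,16],[5,0],[32,13],[35,20],[42,0]]
[[0,13],[1,16],[5,7],[7,0],[32,13],[35,20],[42,0]]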